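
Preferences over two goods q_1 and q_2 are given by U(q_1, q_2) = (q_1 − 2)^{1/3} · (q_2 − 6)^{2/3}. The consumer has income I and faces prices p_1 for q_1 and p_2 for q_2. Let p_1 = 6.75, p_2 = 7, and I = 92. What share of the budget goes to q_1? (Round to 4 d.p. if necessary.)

Let q_1' = q_1−2, q_2' = q_2−6. MRS = (1/2)·q_2'/q_1' = p_1/p_2.
Substituting into the budget: q_1* = 2 + 1/3·(I − 2·p_1 − 6·p_2)/p_1, and q_2* = 6 + 2/3·(…)/p_2.
Discretionary income = 92 − 2·6.75 − 6·7 = 36.5; q_1* = 2 + 1/3·36.5/6.75 = 3.8025; q_2* = 6 + 2/3·36.5/7 = 9.4762.
Expenditure on q_1: 6.75·3.8025 = 25.6667; share = 0.279.

share on q_1 = 0.279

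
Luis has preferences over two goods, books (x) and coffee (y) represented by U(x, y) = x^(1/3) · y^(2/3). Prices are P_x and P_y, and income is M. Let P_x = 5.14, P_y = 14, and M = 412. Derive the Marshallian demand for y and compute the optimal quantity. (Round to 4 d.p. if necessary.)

The MRS is (1/2)·y/x. Set MRS = P_x/P_y.
So 1/3·P_y·y = 2/3·P_x·x; combined with the budget, a share 1/3 of income goes to x.
Demand: x*(P_x,P_y,M) = 1/3·M/P_x and y* = 2/3·M/P_y.
At P_x=5.14, P_y=14, M=412: y* = 2/3·412/14 = 19.619.

y* = 19.619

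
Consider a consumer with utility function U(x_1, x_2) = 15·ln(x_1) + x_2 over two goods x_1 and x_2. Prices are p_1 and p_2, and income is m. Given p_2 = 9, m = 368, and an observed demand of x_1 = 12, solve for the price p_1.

p_1 = 11.25

MU_x_1 = 15/x_1, MU_x_2 = 1. Tangency: 15/x_1 = p_1/p_2.
So x_1*(p_1,p_2) = 15·p_2/p_1, independent of income; and x_2* = (m − 15·p_2)/p_2.
Set x_1* = 12 in the demand function and solve for p_1: p_1 = 11.25.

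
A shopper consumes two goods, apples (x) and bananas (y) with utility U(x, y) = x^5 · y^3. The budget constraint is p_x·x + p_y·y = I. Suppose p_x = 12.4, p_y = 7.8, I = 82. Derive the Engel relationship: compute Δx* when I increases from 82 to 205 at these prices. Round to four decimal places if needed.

Δx* = 6.1996

Tangency: MRS = (5/3)·y/x = p_x/p_y.
So 5·p_y·y = 3·p_x·x; combined with the budget, a share 0.625 of income goes to x.
Demand: x*(p_x,p_y,I) = 0.625·I/p_x and y* = 0.375·I/p_y.
At p_x=12.4, p_y=7.8, I=82: x* = 0.625·82/12.4 = 4.1331.
At I' = 205: x* = 10.3327. Change: 10.3327 − 4.1331 = 6.1996.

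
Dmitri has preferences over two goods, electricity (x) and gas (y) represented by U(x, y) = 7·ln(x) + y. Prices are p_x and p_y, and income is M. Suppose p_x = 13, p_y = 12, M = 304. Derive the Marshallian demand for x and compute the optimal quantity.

Set MRS = p_x/p_y: (7/x)/1 = p_x/p_y.
So x*(p_x,p_y) = 7·p_y/p_x, independent of income; and y* = (M − 7·p_y)/p_y.
At the given prices: x* = 7·12/13 = 6.4615.

x* = 6.4615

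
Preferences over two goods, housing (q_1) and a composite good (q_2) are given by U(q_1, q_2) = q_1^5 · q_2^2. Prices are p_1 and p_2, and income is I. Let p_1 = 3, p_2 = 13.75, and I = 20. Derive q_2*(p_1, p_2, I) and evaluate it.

q_2* = 0.4156

Demand: q_1*(p_1,p_2,I) = 5/7·I/p_1 and q_2* = 2/7·I/p_2.
At p_1=3, p_2=13.75, I=20: q_2* = 2/7·20/13.75 = 0.4156.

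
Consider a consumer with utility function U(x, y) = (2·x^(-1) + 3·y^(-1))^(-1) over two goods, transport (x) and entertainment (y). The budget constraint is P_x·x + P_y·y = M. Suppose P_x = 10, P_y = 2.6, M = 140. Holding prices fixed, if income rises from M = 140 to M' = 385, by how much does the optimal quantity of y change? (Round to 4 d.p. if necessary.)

Δy* = 36.2247

MRS = MU_x/MU_y = (2/3)·(y/x)^(2). Set equal to P_x/P_y.
Hence y/x = ((3/2)·P_x/P_y)^(1/(2)), i.e. raised to the 0.5 power.
With the ratio pinned down, the budget gives x* = M/(P_x + P_y·(y/x)) and y* = (y/x)·x*.
Numerically y/x = 2.401922, so x* = 140/(10 + 2.6·2.401922) = 8.618 and y* = 2.401922·8.618 = 20.6999.
At M' = 385: y* = 56.9246. Change: 56.9246 − 20.6999 = 36.2247.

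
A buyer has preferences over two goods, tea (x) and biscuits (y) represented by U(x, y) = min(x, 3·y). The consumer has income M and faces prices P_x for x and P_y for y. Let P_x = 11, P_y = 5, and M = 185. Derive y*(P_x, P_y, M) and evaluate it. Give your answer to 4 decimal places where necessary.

y* = 4.8684

Leontief preferences: the optimum is at the kink where x/3 = y/1, i.e. y = (1/3)·x.
Budget: P_x·x + P_y·(1/3)·x = M, so (3·P_x + P_y)·x = 3·M.
Demand: x*(P_x,P_y,M) = 3·M/(3·P_x + P_y), y* = M/(3·P_x + P_y).
Here 3·11 + 5 = 38, giving y* = 4.8684.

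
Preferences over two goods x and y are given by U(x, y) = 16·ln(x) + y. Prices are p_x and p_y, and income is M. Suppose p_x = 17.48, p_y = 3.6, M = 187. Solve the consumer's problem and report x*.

x* = 3.2952

Set MRS = p_x/p_y: (16/x)/1 = p_x/p_y.
So x*(p_x,p_y) = 16·p_y/p_x, independent of income; and y* = (M − 16·p_y)/p_y.
At the given prices: x* = 16·3.6/17.48 = 3.2952.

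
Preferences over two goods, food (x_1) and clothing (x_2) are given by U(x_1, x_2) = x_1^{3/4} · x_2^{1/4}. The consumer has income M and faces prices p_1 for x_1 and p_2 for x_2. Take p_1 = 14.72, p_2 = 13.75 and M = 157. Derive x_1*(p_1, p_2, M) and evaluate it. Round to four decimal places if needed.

x_1* = 7.9993

Demand: x_1*(p_1,p_2,M) = 0.75·M/p_1 and x_2* = 0.25·M/p_2.
At p_1=14.72, p_2=13.75, M=157: x_1* = 0.75·157/14.72 = 7.9993.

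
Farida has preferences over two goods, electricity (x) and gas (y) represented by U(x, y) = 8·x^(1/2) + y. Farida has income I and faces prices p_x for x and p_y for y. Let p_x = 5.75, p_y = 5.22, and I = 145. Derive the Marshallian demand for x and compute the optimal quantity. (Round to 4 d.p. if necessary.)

MU_x = 4/√x, MU_y = 1. Tangency: 4/√x = p_x/p_y.
Solve: √x = 4·p_y/p_x, so x*(p_x,p_y) = (4·p_y/p_x)², and y* = (I − p_x·x*)/p_y.
Plugging in: x* = (4·5.22/5.75)² = 13.1864.

x* = 13.1864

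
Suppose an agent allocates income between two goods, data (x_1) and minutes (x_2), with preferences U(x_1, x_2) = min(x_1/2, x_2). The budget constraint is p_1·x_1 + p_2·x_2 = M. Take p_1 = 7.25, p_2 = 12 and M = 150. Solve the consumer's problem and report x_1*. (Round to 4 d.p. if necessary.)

With perfect complements, no substitution: consume in ratio x_1:x_2 = 2:1.
Budget: p_1·x_1 + p_2·(1/2)·x_1 = M, so (2·p_1 + p_2)·x_1 = 2·M.
Demand: x_1*(p_1,p_2,M) = 2·M/(2·p_1 + p_2), x_2* = M/(2·p_1 + p_2).
Here 2·7.25 + 12 = 26.5, giving x_1* = 11.3208.

x_1* = 11.3208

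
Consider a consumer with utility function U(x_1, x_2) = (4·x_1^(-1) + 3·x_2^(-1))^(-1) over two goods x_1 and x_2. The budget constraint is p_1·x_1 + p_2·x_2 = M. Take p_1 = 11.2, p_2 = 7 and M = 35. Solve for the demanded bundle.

x_1* = 1.855, x_2* = 2.032

Substitute x_2 = (x_2/x_1)·x_1 into the budget: x_1* = M/(p_1 + p_2·(x_2/x_1)).
Numerically x_2/x_1 = 1.095445, so x_1* = 35/(11.2 + 7·1.095445) = 1.855 and x_2* = 1.095445·1.855 = 2.032.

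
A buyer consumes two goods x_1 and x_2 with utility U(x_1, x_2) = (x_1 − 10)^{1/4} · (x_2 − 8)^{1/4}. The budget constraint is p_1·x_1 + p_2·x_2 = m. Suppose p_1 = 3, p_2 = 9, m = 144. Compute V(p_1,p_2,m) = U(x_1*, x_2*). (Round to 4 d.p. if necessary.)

V = 2.0103

Let x_1' = x_1−10, x_2' = x_2−8. MRS = x_2'/x_1' = p_1/p_2.
After buying the subsistence bundle (10, 8), a share 0.5 of the remaining income goes to x_1: x_1* = 10 + 0.5·(m − 10p_1 − 8p_2)/p_1.
Discretionary income = 144 − 10·3 − 8·9 = 42; x_1* = 10 + 0.5·42/3 = 17; x_2* = 8 + 0.5·42/9 = 10.3333.
Utility at the optimum: U(17, 10.3333) = 2.0103.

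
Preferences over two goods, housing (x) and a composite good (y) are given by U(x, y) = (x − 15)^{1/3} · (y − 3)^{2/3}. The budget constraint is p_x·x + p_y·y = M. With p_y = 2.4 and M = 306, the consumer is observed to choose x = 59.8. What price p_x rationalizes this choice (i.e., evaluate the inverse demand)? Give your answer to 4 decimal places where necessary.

p_x = 2

This is Cobb-Douglas in (x−15, y−3): tangency gives 1/3·p_y·(y−3) = 2/3·p_x·(x−15).
After buying the subsistence bundle (15, 3), a share 1/3 of the remaining income goes to x: x* = 15 + 1/3·(M − 15p_x − 3p_y)/p_x.
Set x* = 59.8 in the demand function and solve for p_x: p_x = 2.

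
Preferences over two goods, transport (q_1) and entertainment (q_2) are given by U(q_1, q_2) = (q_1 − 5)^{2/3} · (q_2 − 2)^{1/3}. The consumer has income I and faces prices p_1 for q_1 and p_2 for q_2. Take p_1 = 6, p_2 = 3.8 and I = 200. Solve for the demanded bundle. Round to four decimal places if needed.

q_1* = 23.0444, q_2* = 16.2456

After buying the subsistence bundle (5, 2), a share 2/3 of the remaining income goes to q_1: q_1* = 5 + 2/3·(I − 5p_1 − 2p_2)/p_1.
Discretionary income = 200 − 5·6 − 2·3.8 = 162.4; q_1* = 5 + 2/3·162.4/6 = 23.0444; q_2* = 2 + 1/3·162.4/3.8 = 16.2456.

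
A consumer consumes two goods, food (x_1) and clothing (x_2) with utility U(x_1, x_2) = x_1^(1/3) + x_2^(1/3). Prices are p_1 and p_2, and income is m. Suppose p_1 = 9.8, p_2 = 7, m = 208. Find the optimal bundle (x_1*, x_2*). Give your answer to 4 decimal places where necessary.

x_1* = 9.7217, x_2* = 16.104

Numerically x_2/x_1 = 1.656502, so x_1* = 208/(9.8 + 7·1.656502) = 9.7217 and x_2* = 1.656502·9.7217 = 16.104.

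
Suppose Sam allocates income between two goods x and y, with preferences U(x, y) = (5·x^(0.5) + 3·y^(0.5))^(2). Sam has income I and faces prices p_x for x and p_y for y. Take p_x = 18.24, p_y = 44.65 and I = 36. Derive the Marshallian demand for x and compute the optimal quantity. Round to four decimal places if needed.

MRS = MU_x/MU_y = (5/3)·(y/x)^(0.5). Set equal to p_x/p_y.
Solve for the ratio: y/x = [(3/5)·p_x/p_y]^(2).
Substitute y = (y/x)·x into the budget: x* = I/(p_x + p_y·(y/x)).
Numerically y/x = 0.060077, so x* = 36/(18.24 + 44.65·0.060077) = 1.7206.

x* = 1.7206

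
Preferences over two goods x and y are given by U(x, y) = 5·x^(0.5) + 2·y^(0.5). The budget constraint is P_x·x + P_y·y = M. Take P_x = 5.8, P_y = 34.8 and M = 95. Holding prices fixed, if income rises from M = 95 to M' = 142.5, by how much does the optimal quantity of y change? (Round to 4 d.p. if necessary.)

Δy* = 0.0355

MU_x ∝ 5·x^(-0.5), MU_y ∝ 2·y^(-0.5), so MRS = (5/2)·(y/x)^(0.5) = P_x/P_y.
Solve for the ratio: y/x = [(2/5)·P_x/P_y]^(2).
Substitute y = (y/x)·x into the budget: x* = M/(P_x + P_y·(y/x)).
Numerically y/x = 0.004444, so x* = 95/(5.8 + 34.8·0.004444) = 15.9539 and y* = 0.004444·15.9539 = 0.0709.
At M' = 142.5: y* = 0.1064. Change: 0.1064 − 0.0709 = 0.0355.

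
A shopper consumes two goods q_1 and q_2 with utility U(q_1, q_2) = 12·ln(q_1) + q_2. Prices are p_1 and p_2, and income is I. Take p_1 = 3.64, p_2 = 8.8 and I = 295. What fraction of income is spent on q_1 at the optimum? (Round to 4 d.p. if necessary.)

share on q_1 = 0.358

Set MRS = p_1/p_2: (12/q_1)/1 = p_1/p_2.
So q_1*(p_1,p_2) = 12·p_2/p_1, independent of income; and q_2* = (I − 12·p_2)/p_2.
At the given prices: q_1* = 12·8.8/3.64 = 29.011, and q_2* = 21.5227.
Expenditure on q_1: 3.64·29.011 = 105.6; share = 0.358.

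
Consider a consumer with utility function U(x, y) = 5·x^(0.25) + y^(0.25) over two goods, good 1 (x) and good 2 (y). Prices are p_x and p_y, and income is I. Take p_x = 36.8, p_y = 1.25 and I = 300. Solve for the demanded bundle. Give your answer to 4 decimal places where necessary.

MU_x ∝ 5·x^(-0.75), MU_y ∝ y^(-0.75), so MRS = 5·(y/x)^(0.75) = p_x/p_y.
Hence y/x = ((1/5)·p_x/p_y)^(1/(0.75)), i.e. raised to the 4/3 power.
Substitute y = (y/x)·x into the budget: x* = I/(p_x + p_y·(y/x)).
Numerically y/x = 10.632215, so x* = 300/(36.8 + 1.25·10.632215) = 5.9892 and y* = 10.632215·5.9892 = 63.6783.

x* = 5.9892, y* = 63.6783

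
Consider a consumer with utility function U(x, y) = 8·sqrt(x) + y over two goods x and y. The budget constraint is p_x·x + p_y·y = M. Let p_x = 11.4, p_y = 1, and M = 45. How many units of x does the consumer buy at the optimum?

Set MRS = p_x/p_y: 4·x^(−1/2) = p_x/p_y.
Solve: √x = 4·p_y/p_x, so x*(p_x,p_y) = (4·p_y/p_x)², and y* = (M − p_x·x*)/p_y.
Plugging in: x* = (4·1/11.4)² = 0.1231.

x* = 0.1231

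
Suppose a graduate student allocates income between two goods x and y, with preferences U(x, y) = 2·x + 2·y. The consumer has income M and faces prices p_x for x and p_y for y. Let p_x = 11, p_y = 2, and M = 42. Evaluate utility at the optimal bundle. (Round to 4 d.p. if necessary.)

V = 42

Linear utility — the consumer picks whichever good has higher MU/price: 2/11 = 0.1818 vs 2/2 = 1.
y gives more utility per dollar, so spend all income on y: y* = M/p_y, x* = 0.
Numerically: x* = 0, y* = 21.
Utility at the optimum: U(0, 21) = 42.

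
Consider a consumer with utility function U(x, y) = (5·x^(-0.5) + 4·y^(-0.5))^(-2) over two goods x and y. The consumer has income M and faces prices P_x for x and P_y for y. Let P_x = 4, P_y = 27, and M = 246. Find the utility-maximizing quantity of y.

From the CES first-order condition, (5/4)·(y/x)^(1.5) = P_x/P_y.
Solve for the ratio: y/x = [(4/5)·P_x/P_y]^(2/3).
Substitute y = (y/x)·x into the budget: x* = M/(P_x + P_y·(y/x)).
Numerically y/x = 0.241282, so x* = 246/(4 + 27·0.241282) = 23.396 and y* = 0.241282·23.396 = 5.645.

y* = 5.645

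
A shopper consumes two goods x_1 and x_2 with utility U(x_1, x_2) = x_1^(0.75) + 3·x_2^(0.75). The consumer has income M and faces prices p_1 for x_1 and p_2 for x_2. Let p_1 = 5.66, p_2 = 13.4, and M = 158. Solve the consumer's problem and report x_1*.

x_1* = 3.9295

MU_x_1 ∝ x_1^(-0.25), MU_x_2 ∝ 3·x_2^(-0.25), so MRS = (1/3)·(x_2/x_1)^(0.25) = p_1/p_2.
Hence x_2/x_1 = (3·p_1/p_2)^(1/(0.25)), i.e. raised to the 4 power.
With the ratio pinned down, the budget gives x_1* = M/(p_1 + p_2·(x_2/x_1)) and x_2* = (x_2/x_1)·x_1*.
Numerically x_2/x_1 = 2.578289, so x_1* = 158/(5.66 + 13.4·2.578289) = 3.9295.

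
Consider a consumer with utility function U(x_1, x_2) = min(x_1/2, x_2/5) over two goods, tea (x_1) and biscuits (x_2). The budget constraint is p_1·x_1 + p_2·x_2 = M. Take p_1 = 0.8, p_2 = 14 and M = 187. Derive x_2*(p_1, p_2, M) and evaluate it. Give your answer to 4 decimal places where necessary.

With perfect complements, no substitution: consume in ratio x_1:x_2 = 2:5.
Budget: p_1·x_1 + p_2·(5/2)·x_1 = M, so (2·p_1 + 5·p_2)·x_1 = 2·M.
Demand: x_1*(p_1,p_2,M) = 2·M/(2·p_1 + 5·p_2), x_2* = 5·M/(2·p_1 + 5·p_2).
Here 2·0.8 + 5·14 = 71.6, giving x_2* = 13.0587.

x_2* = 13.0587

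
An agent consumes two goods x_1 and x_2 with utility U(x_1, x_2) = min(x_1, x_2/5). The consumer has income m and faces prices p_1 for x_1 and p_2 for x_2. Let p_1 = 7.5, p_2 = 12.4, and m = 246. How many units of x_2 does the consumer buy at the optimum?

Demand: x_1*(p_1,p_2,m) = m/(p_1 + 5·p_2), x_2* = 5·m/(p_1 + 5·p_2).
Here 7.5 + 5·12.4 = 69.5, giving x_2* = 17.6978.

x_2* = 17.6978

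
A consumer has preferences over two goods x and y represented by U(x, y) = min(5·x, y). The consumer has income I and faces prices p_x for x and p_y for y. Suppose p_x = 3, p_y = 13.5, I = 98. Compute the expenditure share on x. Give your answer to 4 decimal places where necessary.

With perfect complements, no substitution: consume in ratio x:y = 1:5.
Budget: p_x·x + p_y·5·x = I, so (p_x + 5·p_y)·x = I.
Demand: x*(p_x,p_y,I) = I/(p_x + 5·p_y), y* = 5·I/(p_x + 5·p_y).
Here 3 + 5·13.5 = 70.5, giving x* = 1.3901 and y* = 6.9504.
Expenditure on x: 3·1.3901 = 4.1702; share = 0.0426.

share on x = 0.0426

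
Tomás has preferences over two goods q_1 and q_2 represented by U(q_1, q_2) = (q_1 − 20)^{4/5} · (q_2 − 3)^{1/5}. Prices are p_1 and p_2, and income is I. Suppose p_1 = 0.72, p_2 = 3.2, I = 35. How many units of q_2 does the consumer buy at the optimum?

q_2* = 3.6875

MRS = 4·(q_2−3)/(q_1−20). Tangency with p_1/p_2 gives q_2−3 = (1/4)·(p_1/p_2)·(q_1−20).
After buying the subsistence bundle (20, 3), a share 0.8 of the remaining income goes to q_1: q_1* = 20 + 0.8·(I − 20p_1 − 3p_2)/p_1.
Discretionary income = 35 − 20·0.72 − 3·3.2 = 11; q_2* = 3 + 0.2·11/3.2 = 3.6875.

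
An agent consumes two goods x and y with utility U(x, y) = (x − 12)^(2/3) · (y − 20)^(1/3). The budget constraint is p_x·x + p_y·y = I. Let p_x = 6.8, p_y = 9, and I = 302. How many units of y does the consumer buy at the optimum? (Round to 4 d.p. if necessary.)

Let x' = x−12, y' = y−20. MRS = 2·y'/x' = p_x/p_y.
Substituting into the budget: x* = 12 + 2/3·(I − 12·p_x − 20·p_y)/p_x, and y* = 20 + 1/3·(…)/p_y.
Discretionary income = 302 − 12·6.8 − 20·9 = 40.4; y* = 20 + 1/3·40.4/9 = 21.4963.

y* = 21.4963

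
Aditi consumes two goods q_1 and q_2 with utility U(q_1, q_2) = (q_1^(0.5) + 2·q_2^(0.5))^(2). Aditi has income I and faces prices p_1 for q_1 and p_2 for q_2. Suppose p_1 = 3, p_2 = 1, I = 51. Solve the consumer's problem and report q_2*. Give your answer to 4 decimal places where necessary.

MU_q_1 ∝ q_1^(-0.5), MU_q_2 ∝ 2·q_2^(-0.5), so MRS = (1/2)·(q_2/q_1)^(0.5) = p_1/p_2.
Solve for the ratio: q_2/q_1 = [2·p_1/p_2]^(2).
Substitute q_2 = (q_2/q_1)·q_1 into the budget: q_1* = I/(p_1 + p_2·(q_2/q_1)).
Numerically q_2/q_1 = 36, so q_1* = 51/(3 + 1·36) = 1.3077 and q_2* = 36·1.3077 = 47.0769.

q_2* = 47.0769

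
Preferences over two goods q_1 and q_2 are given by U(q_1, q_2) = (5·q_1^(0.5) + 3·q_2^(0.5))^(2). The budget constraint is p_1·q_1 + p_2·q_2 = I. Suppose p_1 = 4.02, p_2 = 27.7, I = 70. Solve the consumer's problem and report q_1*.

q_1* = 16.5484

Numerically q_2/q_1 = 0.007582, so q_1* = 70/(4.02 + 27.7·0.007582) = 16.5484.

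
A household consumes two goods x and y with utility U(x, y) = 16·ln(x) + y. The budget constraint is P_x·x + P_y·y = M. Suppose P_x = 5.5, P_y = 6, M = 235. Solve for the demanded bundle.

Set MRS = P_x/P_y: (16/x)/1 = P_x/P_y.
So x*(P_x,P_y) = 16·P_y/P_x, independent of income; and y* = (M − 16·P_y)/P_y.
At the given prices: x* = 16·6/5.5 = 17.4545, and y* = 23.1667.

x* = 17.4545, y* = 23.1667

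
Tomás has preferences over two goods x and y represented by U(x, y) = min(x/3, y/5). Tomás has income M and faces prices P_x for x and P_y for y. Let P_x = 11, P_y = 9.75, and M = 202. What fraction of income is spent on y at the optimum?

Here 3·11 + 5·9.75 = 81.75, giving x* = 7.4128 and y* = 12.3547.
Expenditure on y: 9.75·12.3547 = 120.4587; share = 0.5963.

share on y = 0.5963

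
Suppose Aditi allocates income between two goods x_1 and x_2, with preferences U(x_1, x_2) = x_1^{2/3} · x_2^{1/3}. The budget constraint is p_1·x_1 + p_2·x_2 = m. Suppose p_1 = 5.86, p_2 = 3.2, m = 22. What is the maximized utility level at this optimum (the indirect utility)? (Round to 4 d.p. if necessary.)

The MRS is 2·x_2/x_1. Set MRS = p_1/p_2.
Rearranging, p_2·x_2 = (1/2)·p_1·x_1. Substituting into the budget gives p_1·x_1·(1 + (1/2)) = m.
Demand: x_1*(p_1,p_2,m) = 2/3·m/p_1 and x_2* = 1/3·m/p_2.
At p_1=5.86, p_2=3.2, m=22: x_1* = 2/3·22/5.86 = 2.5028, x_2* = 2.2917.
Utility at the optimum: U(2.5028, 2.2917) = 2.4304.

V = 2.4304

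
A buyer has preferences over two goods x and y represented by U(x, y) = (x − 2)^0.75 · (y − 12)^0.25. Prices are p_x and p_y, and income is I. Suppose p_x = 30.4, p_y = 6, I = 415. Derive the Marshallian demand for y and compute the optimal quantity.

MRS = 3·(y−12)/(x−2). Tangency with p_x/p_y gives y−12 = (1/3)·(p_x/p_y)·(x−2).
After buying the subsistence bundle (2, 12), a share 0.75 of the remaining income goes to x: x* = 2 + 0.75·(I − 2p_x − 12p_y)/p_x.
Discretionary income = 415 − 2·30.4 − 12·6 = 282.2; y* = 12 + 0.25·282.2/6 = 23.7583.

y* = 23.7583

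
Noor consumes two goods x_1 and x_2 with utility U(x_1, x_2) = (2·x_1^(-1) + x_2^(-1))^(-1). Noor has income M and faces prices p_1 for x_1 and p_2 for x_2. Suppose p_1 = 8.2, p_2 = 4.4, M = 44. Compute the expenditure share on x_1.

MRS = MU_x_1/MU_x_2 = 2·(x_2/x_1)^(2). Set equal to p_1/p_2.
Hence x_2/x_1 = ((1/2)·p_1/p_2)^(1/(2)), i.e. raised to the 0.5 power.
With the ratio pinned down, the budget gives x_1* = M/(p_1 + p_2·(x_2/x_1)) and x_2* = (x_2/x_1)·x_1*.
Numerically x_2/x_1 = 0.965307, so x_1* = 44/(8.2 + 4.4·0.965307) = 3.5349 and x_2* = 0.965307·3.5349 = 3.4123.
Expenditure on x_1: 8.2·3.5349 = 28.9861; share = 0.6588.

share on x_1 = 0.6588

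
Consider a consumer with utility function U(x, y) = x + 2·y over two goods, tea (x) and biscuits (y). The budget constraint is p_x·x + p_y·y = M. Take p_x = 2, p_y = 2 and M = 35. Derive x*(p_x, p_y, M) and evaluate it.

Perfect substitutes: compare marginal utility per dollar. 1/p_x vs 2/p_y → 0.5 vs 1.
y gives more utility per dollar, so spend all income on y: y* = M/p_y, x* = 0.
Numerically: x* = 0, y* = 17.5.

x* = 0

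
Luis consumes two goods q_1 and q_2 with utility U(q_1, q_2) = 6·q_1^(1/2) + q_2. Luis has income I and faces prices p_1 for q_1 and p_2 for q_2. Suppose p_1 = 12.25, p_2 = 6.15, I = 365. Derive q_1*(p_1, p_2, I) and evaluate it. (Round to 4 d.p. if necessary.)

Set MRS = p_1/p_2: 3·q_1^(−1/2) = p_1/p_2.
Solve: √q_1 = 3·p_2/p_1, so q_1*(p_1,p_2) = (3·p_2/p_1)², and q_2* = (I − p_1·q_1*)/p_2.
Plugging in: q_1* = (3·6.15/12.25)² = 2.2684.

q_1* = 2.2684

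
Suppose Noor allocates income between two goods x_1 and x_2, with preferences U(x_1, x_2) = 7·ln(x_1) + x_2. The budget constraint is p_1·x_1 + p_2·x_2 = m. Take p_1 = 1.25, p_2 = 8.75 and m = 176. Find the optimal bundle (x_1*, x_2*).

MU_x_1 = 7/x_1, MU_x_2 = 1. Tangency: 7/x_1 = p_1/p_2.
So x_1*(p_1,p_2) = 7·p_2/p_1, independent of income; and x_2* = (m − 7·p_2)/p_2.
At the given prices: x_1* = 7·8.75/1.25 = 49, and x_2* = 13.1143.

x_1* = 49, x_2* = 13.1143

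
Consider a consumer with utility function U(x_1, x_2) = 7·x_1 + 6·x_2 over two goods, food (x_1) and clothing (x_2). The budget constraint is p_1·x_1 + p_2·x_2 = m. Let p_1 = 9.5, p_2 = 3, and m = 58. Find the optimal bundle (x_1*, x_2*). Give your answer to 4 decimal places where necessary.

x_1* = 0, x_2* = 19.3333

Linear utility — the consumer picks whichever good has higher MU/price: 7/9.5 = 0.7368 vs 6/3 = 2.
x_2 gives more utility per dollar, so spend all income on x_2: x_2* = m/p_2, x_1* = 0.
Numerically: x_1* = 0, x_2* = 19.3333.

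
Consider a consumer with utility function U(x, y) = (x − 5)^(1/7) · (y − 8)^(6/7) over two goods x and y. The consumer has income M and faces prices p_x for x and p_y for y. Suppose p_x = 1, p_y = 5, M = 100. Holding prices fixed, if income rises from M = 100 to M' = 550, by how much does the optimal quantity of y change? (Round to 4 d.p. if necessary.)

Δy* = 77.1429

Discretionary income = 100 − 5·1 − 8·5 = 55; y* = 8 + 6/7·55/5 = 17.4286.
At M' = 550: y* = 94.5714. Change: 94.5714 − 17.4286 = 77.1429.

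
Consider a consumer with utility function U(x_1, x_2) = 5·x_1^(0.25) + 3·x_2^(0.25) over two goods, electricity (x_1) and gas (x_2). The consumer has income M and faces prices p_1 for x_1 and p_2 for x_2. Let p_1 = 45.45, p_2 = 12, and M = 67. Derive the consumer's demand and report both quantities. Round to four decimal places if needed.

x_1* = 0.8241, x_2* = 2.4621

MRS = MU_x_1/MU_x_2 = (5/3)·(x_2/x_1)^(0.75). Set equal to p_1/p_2.
Hence x_2/x_1 = ((3/5)·p_1/p_2)^(1/(0.75)), i.e. raised to the 4/3 power.
With the ratio pinned down, the budget gives x_1* = M/(p_1 + p_2·(x_2/x_1)) and x_2* = (x_2/x_1)·x_1*.
Numerically x_2/x_1 = 2.987711, so x_1* = 67/(45.45 + 12·2.987711) = 0.8241 and x_2* = 2.987711·0.8241 = 2.4621.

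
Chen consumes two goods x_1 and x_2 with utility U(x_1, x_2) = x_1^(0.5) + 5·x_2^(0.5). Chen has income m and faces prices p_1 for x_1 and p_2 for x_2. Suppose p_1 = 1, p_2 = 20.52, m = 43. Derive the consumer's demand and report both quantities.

x_1* = 19.384, x_2* = 1.1509

Substitute x_2 = (x_2/x_1)·x_1 into the budget: x_1* = m/(p_1 + p_2·(x_2/x_1)).
Numerically x_2/x_1 = 0.059372, so x_1* = 43/(1 + 20.52·0.059372) = 19.384 and x_2* = 0.059372·19.384 = 1.1509.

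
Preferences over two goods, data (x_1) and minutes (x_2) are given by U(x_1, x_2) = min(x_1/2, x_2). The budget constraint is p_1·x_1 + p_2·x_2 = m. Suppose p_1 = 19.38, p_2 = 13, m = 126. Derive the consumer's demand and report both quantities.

Demand: x_1*(p_1,p_2,m) = 2·m/(2·p_1 + p_2), x_2* = m/(2·p_1 + p_2).
Here 2·19.38 + 13 = 51.76, giving x_1* = 4.8686 and x_2* = 2.4343.

x_1* = 4.8686, x_2* = 2.4343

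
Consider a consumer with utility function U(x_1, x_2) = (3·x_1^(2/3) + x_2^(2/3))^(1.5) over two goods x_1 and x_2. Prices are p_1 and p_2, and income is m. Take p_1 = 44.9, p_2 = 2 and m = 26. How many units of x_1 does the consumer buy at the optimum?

Substitute x_2 = (x_2/x_1)·x_1 into the budget: x_1* = m/(p_1 + p_2·(x_2/x_1)).
Numerically x_2/x_1 = 419.068745, so x_1* = 26/(44.9 + 2·419.068745) = 0.0294.

x_1* = 0.0294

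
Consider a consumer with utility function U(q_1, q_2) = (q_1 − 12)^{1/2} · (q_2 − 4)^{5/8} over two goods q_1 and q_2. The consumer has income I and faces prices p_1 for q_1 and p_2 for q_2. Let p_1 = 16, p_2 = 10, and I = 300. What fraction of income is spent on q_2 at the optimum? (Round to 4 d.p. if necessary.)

This is Cobb-Douglas in (q_1−12, q_2−4): tangency gives 0.5·p_2·(q_2−4) = 0.625·p_1·(q_1−12).
After buying the subsistence bundle (12, 4), a share 4/9 of the remaining income goes to q_1: q_1* = 12 + 4/9·(I − 12p_1 − 4p_2)/p_1.
Discretionary income = 300 − 12·16 − 4·10 = 68; q_1* = 12 + 4/9·68/16 = 13.8889; q_2* = 4 + 5/9·68/10 = 7.7778.
Expenditure on q_2: 10·7.7778 = 77.7778; share = 0.2593.

share on q_2 = 0.2593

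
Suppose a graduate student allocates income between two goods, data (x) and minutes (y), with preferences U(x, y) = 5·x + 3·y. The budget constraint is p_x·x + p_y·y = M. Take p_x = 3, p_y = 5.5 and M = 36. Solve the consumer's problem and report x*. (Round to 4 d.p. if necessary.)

x gives more utility per dollar, so spend all income on x: x* = M/p_x, y* = 0.
Numerically: x* = 12, y* = 0.

x* = 12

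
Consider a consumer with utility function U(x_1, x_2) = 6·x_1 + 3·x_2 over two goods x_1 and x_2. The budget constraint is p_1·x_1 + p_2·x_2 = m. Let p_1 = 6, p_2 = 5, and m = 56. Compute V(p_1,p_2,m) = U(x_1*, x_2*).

V = 56

Linear utility — the consumer picks whichever good has higher MU/price: 6/6 = 1 vs 3/5 = 0.6.
x_1 gives more utility per dollar, so spend all income on x_1: x_1* = m/p_1, x_2* = 0.
Numerically: x_1* = 9.3333, x_2* = 0.
Utility at the optimum: U(9.3333, 0) = 56.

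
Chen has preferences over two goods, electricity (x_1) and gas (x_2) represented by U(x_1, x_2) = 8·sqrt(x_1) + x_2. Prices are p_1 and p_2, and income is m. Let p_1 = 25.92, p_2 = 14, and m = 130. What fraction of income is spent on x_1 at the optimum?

share on x_1 = 0.9307

Set MRS = p_1/p_2: 4·x_1^(−1/2) = p_1/p_2.
Solve: √x_1 = 4·p_2/p_1, so x_1*(p_1,p_2) = (4·p_2/p_1)², and x_2* = (m − p_1·x_1*)/p_2.
Plugging in: x_1* = (4·14/25.92)² = 4.6677, x_2* = 0.6437.
Expenditure on x_1: 25.92·4.6677 = 120.9877; share = 0.9307.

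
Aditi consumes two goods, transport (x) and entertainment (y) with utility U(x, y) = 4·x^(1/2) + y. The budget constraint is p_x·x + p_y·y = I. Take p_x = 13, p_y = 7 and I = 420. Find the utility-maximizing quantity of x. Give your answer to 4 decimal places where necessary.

x* = 1.1598

Solve: √x = 2·p_y/p_x, so x*(p_x,p_y) = (2·p_y/p_x)², and y* = (I − p_x·x*)/p_y.
Plugging in: x* = (2·7/13)² = 1.1598.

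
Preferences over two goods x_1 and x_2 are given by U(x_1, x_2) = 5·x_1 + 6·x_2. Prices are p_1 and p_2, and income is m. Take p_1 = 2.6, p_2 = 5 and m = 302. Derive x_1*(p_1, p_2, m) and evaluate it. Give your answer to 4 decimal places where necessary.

Linear utility — the consumer picks whichever good has higher MU/price: 5/2.6 = 1.9231 vs 6/5 = 1.2.
x_1 gives more utility per dollar, so spend all income on x_1: x_1* = m/p_1, x_2* = 0.
Numerically: x_1* = 116.1538, x_2* = 0.

x_1* = 116.1538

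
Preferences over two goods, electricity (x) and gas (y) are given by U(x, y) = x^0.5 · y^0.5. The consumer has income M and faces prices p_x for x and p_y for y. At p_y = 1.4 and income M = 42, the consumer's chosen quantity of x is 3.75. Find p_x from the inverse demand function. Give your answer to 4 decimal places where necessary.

p_x = 5.6

The MRS is y/x. Set MRS = p_x/p_y.
So 0.5·p_y·y = 0.5·p_x·x; combined with the budget, a share 0.5 of income goes to x.
Demand: x*(p_x,p_y,M) = 0.5·M/p_x and y* = 0.5·M/p_y.
Set x* = 3.75 in the demand function and solve for p_x: p_x = 5.6.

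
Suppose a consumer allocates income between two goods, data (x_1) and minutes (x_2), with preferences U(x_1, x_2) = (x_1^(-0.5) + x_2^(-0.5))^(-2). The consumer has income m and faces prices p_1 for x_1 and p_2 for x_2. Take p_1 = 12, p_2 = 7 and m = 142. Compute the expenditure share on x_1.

share on x_1 = 0.5448

MU_x_1 ∝ x_1^(-1.5), MU_x_2 ∝ x_2^(-1.5), so MRS = (x_2/x_1)^(1.5) = p_1/p_2.
Hence x_2/x_1 = (p_1/p_2)^(1/(1.5)), i.e. raised to the 2/3 power.
With the ratio pinned down, the budget gives x_1* = m/(p_1 + p_2·(x_2/x_1)) and x_2* = (x_2/x_1)·x_1*.
Numerically x_2/x_1 = 1.432371, so x_1* = 142/(12 + 7·1.432371) = 6.4468 and x_2* = 1.432371·6.4468 = 9.2341.
Expenditure on x_1: 12·6.4468 = 77.361; share = 0.5448.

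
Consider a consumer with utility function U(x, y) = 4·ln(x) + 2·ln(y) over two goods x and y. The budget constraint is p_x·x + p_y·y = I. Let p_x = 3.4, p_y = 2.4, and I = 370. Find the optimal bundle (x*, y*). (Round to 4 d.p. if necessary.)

Demand: x*(p_x,p_y,I) = 2/3·I/p_x and y* = 1/3·I/p_y.
At p_x=3.4, p_y=2.4, I=370: x* = 2/3·370/3.4 = 72.549, y* = 51.3889.

x* = 72.549, y* = 51.3889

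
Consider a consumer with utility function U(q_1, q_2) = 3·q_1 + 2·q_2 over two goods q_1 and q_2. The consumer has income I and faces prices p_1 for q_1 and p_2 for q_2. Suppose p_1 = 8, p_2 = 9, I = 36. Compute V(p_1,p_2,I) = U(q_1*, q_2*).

V = 13.5

Numerically: q_1* = 4.5, q_2* = 0.
Utility at the optimum: U(4.5, 0) = 13.5.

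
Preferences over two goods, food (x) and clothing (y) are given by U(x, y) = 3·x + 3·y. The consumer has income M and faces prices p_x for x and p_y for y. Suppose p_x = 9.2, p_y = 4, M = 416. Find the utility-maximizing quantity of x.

x* = 0

y gives more utility per dollar, so spend all income on y: y* = M/p_y, x* = 0.
Numerically: x* = 0, y* = 104.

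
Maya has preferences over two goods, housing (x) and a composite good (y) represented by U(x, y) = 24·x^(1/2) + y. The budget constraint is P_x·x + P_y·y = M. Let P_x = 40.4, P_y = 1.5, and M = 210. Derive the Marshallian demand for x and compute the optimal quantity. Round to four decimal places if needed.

MU_x = 12/√x, MU_y = 1. Tangency: 12/√x = P_x/P_y.
Solve: √x = 12·P_y/P_x, so x*(P_x,P_y) = (12·P_y/P_x)², and y* = (M − P_x·x*)/P_y.
Plugging in: x* = (12·1.5/40.4)² = 0.1985.

x* = 0.1985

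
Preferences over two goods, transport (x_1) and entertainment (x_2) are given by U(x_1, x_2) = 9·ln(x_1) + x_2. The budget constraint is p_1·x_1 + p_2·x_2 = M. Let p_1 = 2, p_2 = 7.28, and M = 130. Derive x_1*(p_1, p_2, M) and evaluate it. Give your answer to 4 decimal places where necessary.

x_1* = 32.76

MU_x_1 = 9/x_1, MU_x_2 = 1. Tangency: 9/x_1 = p_1/p_2.
So x_1*(p_1,p_2) = 9·p_2/p_1, independent of income; and x_2* = (M − 9·p_2)/p_2.
At the given prices: x_1* = 9·7.28/2 = 32.76.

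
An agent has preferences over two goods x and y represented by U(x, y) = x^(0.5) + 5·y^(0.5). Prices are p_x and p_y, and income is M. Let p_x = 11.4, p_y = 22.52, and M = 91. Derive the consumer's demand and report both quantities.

MRS = MU_x/MU_y = (1/5)·(y/x)^(0.5). Set equal to p_x/p_y.
Hence y/x = (5·p_x/p_y)^(1/(0.5)), i.e. raised to the 2 power.
Substitute y = (y/x)·x into the budget: x* = M/(p_x + p_y·(y/x)).
Numerically y/x = 6.406384, so x* = 91/(11.4 + 22.52·6.406384) = 0.5846 and y* = 6.406384·0.5846 = 3.7449.

x* = 0.5846, y* = 3.7449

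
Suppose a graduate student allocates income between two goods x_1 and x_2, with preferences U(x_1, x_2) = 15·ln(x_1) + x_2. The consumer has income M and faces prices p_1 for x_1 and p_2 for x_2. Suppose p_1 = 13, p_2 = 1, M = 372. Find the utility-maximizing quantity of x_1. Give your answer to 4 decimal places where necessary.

x_1* = 1.1538

MU_x_1 = 15/x_1, MU_x_2 = 1. Tangency: 15/x_1 = p_1/p_2.
So x_1*(p_1,p_2) = 15·p_2/p_1, independent of income; and x_2* = (M − 15·p_2)/p_2.
At the given prices: x_1* = 15·1/13 = 1.1538.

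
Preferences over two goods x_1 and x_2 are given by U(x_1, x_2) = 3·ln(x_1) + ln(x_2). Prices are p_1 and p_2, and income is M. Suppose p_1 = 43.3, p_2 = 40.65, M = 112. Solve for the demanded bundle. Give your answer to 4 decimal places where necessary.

x_1* = 1.94, x_2* = 0.6888

Demand: x_1*(p_1,p_2,M) = 0.75·M/p_1 and x_2* = 0.25·M/p_2.
At p_1=43.3, p_2=40.65, M=112: x_1* = 0.75·112/43.3 = 1.94, x_2* = 0.6888.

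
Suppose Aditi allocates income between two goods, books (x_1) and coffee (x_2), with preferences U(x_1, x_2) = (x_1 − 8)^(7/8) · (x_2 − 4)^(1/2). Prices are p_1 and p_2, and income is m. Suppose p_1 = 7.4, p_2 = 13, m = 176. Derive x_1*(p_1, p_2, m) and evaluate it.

Let x_1' = x_1−8, x_2' = x_2−4. MRS = (7/4)·x_2'/x_1' = p_1/p_2.
After buying the subsistence bundle (8, 4), a share 7/11 of the remaining income goes to x_1: x_1* = 8 + 7/11·(m − 8p_1 − 4p_2)/p_1.
Discretionary income = 176 − 8·7.4 − 4·13 = 64.8; x_1* = 8 + 7/11·64.8/7.4 = 13.5725.

x_1* = 13.5725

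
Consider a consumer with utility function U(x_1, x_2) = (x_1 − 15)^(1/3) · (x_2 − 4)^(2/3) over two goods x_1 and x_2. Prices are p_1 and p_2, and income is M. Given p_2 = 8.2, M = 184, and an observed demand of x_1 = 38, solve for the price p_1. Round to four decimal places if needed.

This is Cobb-Douglas in (x_1−15, x_2−4): tangency gives 1/3·p_2·(x_2−4) = 2/3·p_1·(x_1−15).
After buying the subsistence bundle (15, 4), a share 1/3 of the remaining income goes to x_1: x_1* = 15 + 1/3·(M − 15p_1 − 4p_2)/p_1.
Set x_1* = 38 in the demand function and solve for p_1: p_1 = 1.8.

p_1 = 1.8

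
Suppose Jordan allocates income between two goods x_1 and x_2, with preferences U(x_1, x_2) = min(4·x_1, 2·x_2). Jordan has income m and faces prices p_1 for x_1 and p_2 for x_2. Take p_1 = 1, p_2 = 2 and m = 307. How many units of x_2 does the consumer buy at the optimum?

Here 2·1 + 4·2 = 10, giving x_2* = 122.8.

x_2* = 122.8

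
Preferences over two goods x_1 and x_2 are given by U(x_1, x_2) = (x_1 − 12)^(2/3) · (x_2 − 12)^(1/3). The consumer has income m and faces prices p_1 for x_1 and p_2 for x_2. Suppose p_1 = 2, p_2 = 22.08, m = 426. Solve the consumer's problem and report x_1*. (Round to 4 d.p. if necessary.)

x_1* = 57.68

MRS = 2·(x_2−12)/(x_1−12). Tangency with p_1/p_2 gives x_2−12 = (1/2)·(p_1/p_2)·(x_1−12).
Substituting into the budget: x_1* = 12 + 2/3·(m − 12·p_1 − 12·p_2)/p_1, and x_2* = 12 + 1/3·(…)/p_2.
Discretionary income = 426 − 12·2 − 12·22.08 = 137.04; x_1* = 12 + 2/3·137.04/2 = 57.68.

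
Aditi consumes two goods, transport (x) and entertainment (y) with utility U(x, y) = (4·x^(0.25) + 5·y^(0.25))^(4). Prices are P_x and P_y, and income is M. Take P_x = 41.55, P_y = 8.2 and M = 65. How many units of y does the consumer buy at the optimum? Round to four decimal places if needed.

y* = 5.534

MU_x ∝ 4·x^(-0.75), MU_y ∝ 5·y^(-0.75), so MRS = (4/5)·(y/x)^(0.75) = P_x/P_y.
Solve for the ratio: y/x = [(5/4)·P_x/P_y]^(4/3).
With the ratio pinned down, the budget gives x* = M/(P_x + P_y·(y/x)) and y* = (y/x)·x*.
Numerically y/x = 11.718974, so x* = 65/(41.55 + 8.2·11.718974) = 0.4722 and y* = 11.718974·0.4722 = 5.534.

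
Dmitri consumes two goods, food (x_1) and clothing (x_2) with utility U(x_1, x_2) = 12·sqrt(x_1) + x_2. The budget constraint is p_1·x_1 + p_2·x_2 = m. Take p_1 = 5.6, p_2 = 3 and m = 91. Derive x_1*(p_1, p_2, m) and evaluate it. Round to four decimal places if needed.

x_1* = 10.3316

Utility is quasi-linear in x_2; the FOC for x_1 is 6/√x_1 = p_1/p_2.
Thus x_1* = (6·p_2/p_1)² — independent of m — with the rest of income spent on x_2.
Plugging in: x_1* = (6·3/5.6)² = 10.3316.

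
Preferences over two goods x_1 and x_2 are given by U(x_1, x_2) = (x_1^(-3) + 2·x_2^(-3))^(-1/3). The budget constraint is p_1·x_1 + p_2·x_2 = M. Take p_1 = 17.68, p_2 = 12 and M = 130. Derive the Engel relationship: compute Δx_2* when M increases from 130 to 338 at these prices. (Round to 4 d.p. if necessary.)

Δx_2* = 8.1587

From the CES first-order condition, (1/2)·(x_2/x_1)^(4) = p_1/p_2.
Hence x_2/x_1 = (2·p_1/p_2)^(1/(4)), i.e. raised to the 0.25 power.
With the ratio pinned down, the budget gives x_1* = M/(p_1 + p_2·(x_2/x_1)) and x_2* = (x_2/x_1)·x_1*.
Numerically x_2/x_1 = 1.310185, so x_1* = 130/(17.68 + 12·1.310185) = 3.892 and x_2* = 1.310185·3.892 = 5.0992.
At M' = 338: x_2* = 13.2579. Change: 13.2579 − 5.0992 = 8.1587.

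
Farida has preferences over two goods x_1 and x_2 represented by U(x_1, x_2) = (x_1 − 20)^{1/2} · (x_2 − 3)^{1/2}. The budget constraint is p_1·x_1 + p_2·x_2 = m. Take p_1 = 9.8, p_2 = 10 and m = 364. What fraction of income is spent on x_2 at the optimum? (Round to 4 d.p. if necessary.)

MRS = (x_2−3)/(x_1−20). Tangency with p_1/p_2 gives x_2−3 = (p_1/p_2)·(x_1−20).
After buying the subsistence bundle (20, 3), a share 0.5 of the remaining income goes to x_1: x_1* = 20 + 0.5·(m − 20p_1 − 3p_2)/p_1.
Discretionary income = 364 − 20·9.8 − 3·10 = 138; x_1* = 20 + 0.5·138/9.8 = 27.0408; x_2* = 3 + 0.5·138/10 = 9.9.
Expenditure on x_2: 10·9.9 = 99; share = 0.272.

share on x_2 = 0.272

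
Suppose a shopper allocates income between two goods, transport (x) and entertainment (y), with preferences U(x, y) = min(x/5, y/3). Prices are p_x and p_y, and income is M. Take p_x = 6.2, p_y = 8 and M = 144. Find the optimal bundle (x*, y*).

With perfect complements, no substitution: consume in ratio x:y = 5:3.
Budget: p_x·x + p_y·(3/5)·x = M, so (5·p_x + 3·p_y)·x = 5·M.
Demand: x*(p_x,p_y,M) = 5·M/(5·p_x + 3·p_y), y* = 3·M/(5·p_x + 3·p_y).
Here 5·6.2 + 3·8 = 55, giving x* = 13.0909 and y* = 7.8545.

x* = 13.0909, y* = 7.8545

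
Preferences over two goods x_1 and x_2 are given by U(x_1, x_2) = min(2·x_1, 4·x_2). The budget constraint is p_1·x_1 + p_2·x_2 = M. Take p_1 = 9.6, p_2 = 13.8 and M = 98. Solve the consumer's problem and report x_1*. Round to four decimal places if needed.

With perfect complements, no substitution: consume in ratio x_1:x_2 = 4:2.
Budget: p_1·x_1 + p_2·(1/2)·x_1 = M, so (4·p_1 + 2·p_2)·x_1 = 4·M.
Demand: x_1*(p_1,p_2,M) = 4·M/(4·p_1 + 2·p_2), x_2* = 2·M/(4·p_1 + 2·p_2).
Here 4·9.6 + 2·13.8 = 66, giving x_1* = 5.9394.

x_1* = 5.9394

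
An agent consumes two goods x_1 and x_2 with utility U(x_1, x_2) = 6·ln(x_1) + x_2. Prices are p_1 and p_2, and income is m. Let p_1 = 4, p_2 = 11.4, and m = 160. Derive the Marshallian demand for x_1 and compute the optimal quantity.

Set MRS = p_1/p_2: (6/x_1)/1 = p_1/p_2.
So x_1*(p_1,p_2) = 6·p_2/p_1, independent of income; and x_2* = (m − 6·p_2)/p_2.
At the given prices: x_1* = 6·11.4/4 = 17.1.

x_1* = 17.1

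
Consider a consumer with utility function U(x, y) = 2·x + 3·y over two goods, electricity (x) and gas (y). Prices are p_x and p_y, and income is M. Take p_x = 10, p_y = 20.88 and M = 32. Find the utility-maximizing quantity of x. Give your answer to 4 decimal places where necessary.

x* = 3.2

Linear utility — the consumer picks whichever good has higher MU/price: 2/10 = 0.2 vs 3/20.88 = 0.1437.
x gives more utility per dollar, so spend all income on x: x* = M/p_x, y* = 0.
Numerically: x* = 3.2, y* = 0.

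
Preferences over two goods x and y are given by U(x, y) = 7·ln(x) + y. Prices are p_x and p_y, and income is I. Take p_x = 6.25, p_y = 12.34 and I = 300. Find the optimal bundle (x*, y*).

x* = 13.8208, y* = 17.3112

MU_x = 7/x, MU_y = 1. Tangency: 7/x = p_x/p_y.
So x*(p_x,p_y) = 7·p_y/p_x, independent of income; and y* = (I − 7·p_y)/p_y.
At the given prices: x* = 7·12.34/6.25 = 13.8208, and y* = 17.3112.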